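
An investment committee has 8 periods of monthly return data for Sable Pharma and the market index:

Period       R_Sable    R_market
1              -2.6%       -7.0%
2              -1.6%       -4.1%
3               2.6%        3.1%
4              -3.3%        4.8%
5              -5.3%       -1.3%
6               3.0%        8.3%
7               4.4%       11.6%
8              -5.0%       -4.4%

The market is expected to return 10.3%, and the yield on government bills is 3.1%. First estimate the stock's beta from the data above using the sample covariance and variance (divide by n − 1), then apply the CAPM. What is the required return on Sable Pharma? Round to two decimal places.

Mean R_i = (-2.6 − 1.6 + 2.6 − 3.3 − 5.3 + 3.0 + 4.4 − 5.0) / 8 = -0.9750%
Mean R_m = (-7.0 − 4.1 + 3.1 + 4.8 − 1.3 + 8.3 + 11.6 − 4.4) / 8 = 1.3750%
Σ(R_i − R̄_i)(R_m − R̄_m) = 132.5350  ⇒  Cov = 132.5350 / 7 = 18.9336
Σ(R_m − R̄_m)² = 307.8350  ⇒  Var(R_m) = 307.8350 / 7 = 43.9764
β = Cov / Var(R_m) = 18.9336 / 43.9764 = 0.4305
MRP = 10.3% − 3.1% = 7.20%
E(R) = R_f + β × MRP = 3.1% + 0.4305 × 7.2% = 6.20%

6.20%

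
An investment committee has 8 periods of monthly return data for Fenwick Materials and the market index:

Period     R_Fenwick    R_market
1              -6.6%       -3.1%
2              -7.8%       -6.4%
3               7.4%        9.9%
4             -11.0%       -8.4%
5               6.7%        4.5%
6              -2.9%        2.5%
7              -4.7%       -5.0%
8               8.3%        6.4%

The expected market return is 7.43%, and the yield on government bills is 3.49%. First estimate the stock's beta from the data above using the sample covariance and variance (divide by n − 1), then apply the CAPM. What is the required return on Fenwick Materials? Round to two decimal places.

7.74%

Mean R_i = (-6.6 − 7.8 + 7.4 − 11.0 + 6.7 − 2.9 − 4.7 + 8.3) / 8 = -1.3250%
Mean R_m = (-3.1 − 6.4 + 9.9 − 8.4 + 4.5 + 2.5 − 5.0 + 6.4) / 8 = 0.0500%
Σ(R_i − R̄_i)(R_m − R̄_m) = 336.0900  ⇒  Cov = 336.0900 / 7 = 48.0129
Σ(R_m − R̄_m)² = 311.5800  ⇒  Var(R_m) = 311.5800 / 7 = 44.5114
β = Cov / Var(R_m) = 48.0129 / 44.5114 = 1.0787
MRP = 7.43% − 3.49% = 3.94%
E(R) = R_f + β × MRP = 3.49% + 1.0787 × 3.94% = 7.74%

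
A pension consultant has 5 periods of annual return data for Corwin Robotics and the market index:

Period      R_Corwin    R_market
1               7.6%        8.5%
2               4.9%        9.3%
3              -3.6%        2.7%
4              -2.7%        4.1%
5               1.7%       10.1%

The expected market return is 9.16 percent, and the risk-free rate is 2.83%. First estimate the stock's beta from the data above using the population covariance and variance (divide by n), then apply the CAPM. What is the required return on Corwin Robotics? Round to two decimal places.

Mean R_i = (7.6 + 4.9 − 3.6 − 2.7 + 1.7) / 5 = 1.5800%
Mean R_m = (8.5 + 9.3 + 2.7 + 4.1 + 10.1) / 5 = 6.9400%
Σ(R_i − R̄_i)(R_m − R̄_m) = 51.7240  ⇒  Cov = 51.7240 / 5 = 10.3448
Σ(R_m − R̄_m)² = 44.0320  ⇒  Var(R_m) = 44.0320 / 5 = 8.8064
β = Cov / Var(R_m) = 10.3448 / 8.8064 = 1.1747
MRP = 9.16% − 2.83% = 6.33%
E(R) = R_f + β × MRP = 2.83% + 1.1747 × 6.33% = 10.27%

10.27%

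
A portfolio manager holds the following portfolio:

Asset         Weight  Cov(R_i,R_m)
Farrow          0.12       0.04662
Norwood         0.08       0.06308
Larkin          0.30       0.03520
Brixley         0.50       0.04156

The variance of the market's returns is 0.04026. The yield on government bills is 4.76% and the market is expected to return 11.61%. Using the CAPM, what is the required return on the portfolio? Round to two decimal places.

11.90%

β_Farrow = 0.04662 / 0.04026 = 1.1580
β_Norwood = 0.06308 / 0.04026 = 1.5668
β_Larkin = 0.03520 / 0.04026 = 0.8743
β_Brixley = 0.04156 / 0.04026 = 1.0323
β_P = Σ w_i β_i = 0.12×1.1580 + 0.08×1.5668 + 0.30×0.8743 + 0.50×1.0323 = 1.0427
MRP = 11.61% − 4.76% = 6.85%
E(R_P) = R_f + β_P × MRP = 4.76% + 1.0427 × 6.85% = 11.90%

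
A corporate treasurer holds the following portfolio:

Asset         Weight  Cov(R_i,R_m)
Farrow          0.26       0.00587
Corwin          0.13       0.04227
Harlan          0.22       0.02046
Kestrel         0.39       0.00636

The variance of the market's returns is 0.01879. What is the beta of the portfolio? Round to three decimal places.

β_Farrow = 0.00587 / 0.01879 = 0.3124
β_Corwin = 0.04227 / 0.01879 = 2.2496
β_Harlan = 0.02046 / 0.01879 = 1.0889
β_Kestrel = 0.00636 / 0.01879 = 0.3385
β_P = Σ w_i β_i = 0.26×0.3124 + 0.13×2.2496 + 0.22×1.0889 + 0.39×0.3385 = 0.7452

0.745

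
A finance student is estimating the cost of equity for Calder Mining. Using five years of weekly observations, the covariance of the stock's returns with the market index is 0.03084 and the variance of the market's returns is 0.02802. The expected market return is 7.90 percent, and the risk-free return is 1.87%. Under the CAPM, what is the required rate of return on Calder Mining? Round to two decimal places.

8.51%

β = Cov(R_i, R_m) / Var(R_m) = 0.03084 / 0.02802 = 1.1006
MRP = 7.90% − 1.87% = 6.03%
E(R) = R_f + β × MRP = 1.87% + 1.1006 × 6.03% = 8.51%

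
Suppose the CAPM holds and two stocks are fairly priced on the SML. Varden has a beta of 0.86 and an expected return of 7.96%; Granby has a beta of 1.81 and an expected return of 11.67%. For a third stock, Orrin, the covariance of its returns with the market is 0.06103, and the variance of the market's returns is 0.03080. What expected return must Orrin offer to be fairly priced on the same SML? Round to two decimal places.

MRP = (11.67% − 7.96%) / (1.81 − 0.86) = 3.9053%
R_f = 7.96% − 0.86 × 3.9053% = 4.6014%
β_Orrin = Cov / Var(R_m) = 0.06103 / 0.03080 = 1.9815
E(R_Orrin) = R_f + β × MRP = 4.6014% + 1.9815 × 3.9053% = 12.34%

12.34%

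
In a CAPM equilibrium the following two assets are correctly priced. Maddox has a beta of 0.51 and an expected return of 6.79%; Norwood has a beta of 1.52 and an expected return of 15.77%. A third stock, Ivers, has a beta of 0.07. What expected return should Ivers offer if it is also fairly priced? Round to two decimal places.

2.88%

MRP (SML slope) = (15.77% − 6.79%) / (1.52 − 0.51) = 8.98% / 1.01 = 8.8911%
R_f (intercept) = 6.79% − 0.51 × 8.8911% = 2.2555%
E(R_Ivers) = R_f + β × MRP = 2.2555% + 0.07 × 8.8911% = 2.88%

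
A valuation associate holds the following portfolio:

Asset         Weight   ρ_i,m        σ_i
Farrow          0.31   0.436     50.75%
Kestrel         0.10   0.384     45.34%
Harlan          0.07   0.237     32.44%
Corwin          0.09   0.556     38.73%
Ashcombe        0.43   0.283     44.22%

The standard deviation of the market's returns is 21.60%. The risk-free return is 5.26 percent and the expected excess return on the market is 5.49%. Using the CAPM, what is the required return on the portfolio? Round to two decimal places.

β_Farrow = 0.436 × 50.75% / 21.60% = 1.0244
β_Kestrel = 0.384 × 45.34% / 21.60% = 0.8060
β_Harlan = 0.237 × 32.44% / 21.60% = 0.3559
β_Corwin = 0.556 × 38.73% / 21.60% = 0.9969
β_Ashcombe = 0.283 × 44.22% / 21.60% = 0.5794
β_P = Σ w_i β_i = 0.31×1.0244 + 0.10×0.8060 + 0.07×0.3559 + 0.09×0.9969 + 0.43×0.5794 = 0.7619
E(R_P) = R_f + β_P × MRP = 5.26% + 0.7619 × 5.49% = 9.44%

9.44%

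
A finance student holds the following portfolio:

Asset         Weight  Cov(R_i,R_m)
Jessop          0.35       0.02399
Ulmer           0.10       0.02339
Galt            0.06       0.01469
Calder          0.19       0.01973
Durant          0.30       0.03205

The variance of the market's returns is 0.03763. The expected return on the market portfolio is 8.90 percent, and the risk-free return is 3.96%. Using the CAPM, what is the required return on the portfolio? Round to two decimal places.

β_Jessop = 0.02399 / 0.03763 = 0.6375
β_Ulmer = 0.02339 / 0.03763 = 0.6216
β_Galt = 0.01469 / 0.03763 = 0.3904
β_Calder = 0.01973 / 0.03763 = 0.5243
β_Durant = 0.03205 / 0.03763 = 0.8517
β_P = Σ w_i β_i = 0.35×0.6375 + 0.10×0.6216 + 0.06×0.3904 + 0.19×0.5243 + 0.30×0.8517 = 0.6638
MRP = 8.90% − 3.96% = 4.94%
E(R_P) = R_f + β_P × MRP = 3.96% + 0.6638 × 4.94% = 7.24%

7.24%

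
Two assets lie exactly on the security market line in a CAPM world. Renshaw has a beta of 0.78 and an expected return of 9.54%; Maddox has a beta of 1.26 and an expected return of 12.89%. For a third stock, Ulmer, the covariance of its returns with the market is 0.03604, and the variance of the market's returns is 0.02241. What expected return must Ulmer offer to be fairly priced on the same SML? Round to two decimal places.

15.32%

MRP = (12.89% − 9.54%) / (1.26 − 0.78) = 6.9792%
R_f = 9.54% − 0.78 × 6.9792% = 4.0962%
β_Ulmer = Cov / Var(R_m) = 0.03604 / 0.02241 = 1.6082
E(R_Ulmer) = R_f + β × MRP = 4.0962% + 1.6082 × 6.9792% = 15.32%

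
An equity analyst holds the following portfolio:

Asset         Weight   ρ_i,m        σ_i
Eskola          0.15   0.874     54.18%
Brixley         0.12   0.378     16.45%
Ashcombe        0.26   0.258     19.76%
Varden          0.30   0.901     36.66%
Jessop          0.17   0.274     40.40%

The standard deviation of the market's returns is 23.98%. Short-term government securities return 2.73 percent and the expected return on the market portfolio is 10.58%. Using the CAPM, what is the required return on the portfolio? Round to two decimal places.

β_Eskola = 0.874 × 54.18% / 23.98% = 1.9747
β_Brixley = 0.378 × 16.45% / 23.98% = 0.2593
β_Ashcombe = 0.258 × 19.76% / 23.98% = 0.2126
β_Varden = 0.901 × 36.66% / 23.98% = 1.3774
β_Jessop = 0.274 × 40.40% / 23.98% = 0.4616
β_P = Σ w_i β_i = 0.15×1.9747 + 0.12×0.2593 + 0.26×0.2126 + 0.30×1.3774 + 0.17×0.4616 = 0.8743
MRP = 10.58% − 2.73% = 7.85%
E(R_P) = R_f + β_P × MRP = 2.73% + 0.8743 × 7.85% = 9.59%

9.59%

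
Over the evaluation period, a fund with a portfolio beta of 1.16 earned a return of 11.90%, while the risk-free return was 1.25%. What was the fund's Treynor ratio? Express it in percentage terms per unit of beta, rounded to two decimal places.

9.18%

Treynor = (R_P − R_f) / β_P = (11.90% − 1.25%) / 1.1600 = 10.65% / 1.1600 = 9.18%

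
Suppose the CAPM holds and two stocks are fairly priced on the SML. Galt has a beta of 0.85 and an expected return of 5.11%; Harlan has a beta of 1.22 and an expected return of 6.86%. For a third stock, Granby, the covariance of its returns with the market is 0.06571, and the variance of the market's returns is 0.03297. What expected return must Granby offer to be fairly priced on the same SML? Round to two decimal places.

10.52%

MRP = (6.86% − 5.11%) / (1.22 − 0.85) = 4.7297%
R_f = 5.11% − 0.85 × 4.7297% = 1.0898%
β_Granby = Cov / Var(R_m) = 0.06571 / 0.03297 = 1.9930
E(R_Granby) = R_f + β × MRP = 1.0898% + 1.9930 × 4.7297% = 10.52%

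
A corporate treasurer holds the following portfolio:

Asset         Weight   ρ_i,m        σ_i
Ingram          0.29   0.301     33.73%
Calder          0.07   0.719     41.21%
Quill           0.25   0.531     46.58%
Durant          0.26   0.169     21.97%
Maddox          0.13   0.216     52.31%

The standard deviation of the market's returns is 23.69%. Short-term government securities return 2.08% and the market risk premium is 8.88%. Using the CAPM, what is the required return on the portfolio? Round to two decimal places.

7.19%

β_Ingram = 0.301 × 33.73% / 23.69% = 0.4286
β_Calder = 0.719 × 41.21% / 23.69% = 1.2507
β_Quill = 0.531 × 46.58% / 23.69% = 1.0441
β_Durant = 0.169 × 21.97% / 23.69% = 0.1567
β_Maddox = 0.216 × 52.31% / 23.69% = 0.4770
β_P = Σ w_i β_i = 0.29×0.4286 + 0.07×1.2507 + 0.25×1.0441 + 0.26×0.1567 + 0.13×0.4770 = 0.5756
E(R_P) = R_f + β_P × MRP = 2.08% + 0.5756 × 8.88% = 7.19%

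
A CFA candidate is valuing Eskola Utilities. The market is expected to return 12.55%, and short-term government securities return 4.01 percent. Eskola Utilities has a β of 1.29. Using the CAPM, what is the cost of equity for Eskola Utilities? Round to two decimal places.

15.03%

Market risk premium = E(R_m) − R_f = 12.55% − 4.01% = 8.54%
E(R) = R_f + β × MRP = 4.01% + 1.29 × 8.54% = 15.03%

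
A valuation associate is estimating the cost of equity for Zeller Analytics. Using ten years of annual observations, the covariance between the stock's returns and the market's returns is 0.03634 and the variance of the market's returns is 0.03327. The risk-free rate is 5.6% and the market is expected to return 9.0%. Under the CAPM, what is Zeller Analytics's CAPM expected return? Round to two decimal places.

β = Cov(R_i, R_m) / Var(R_m) = 0.03634 / 0.03327 = 1.0923
MRP = 9.0% − 5.6% = 3.40%
E(R) = R_f + β × MRP = 5.6% + 1.0923 × 3.4% = 9.31%

9.31%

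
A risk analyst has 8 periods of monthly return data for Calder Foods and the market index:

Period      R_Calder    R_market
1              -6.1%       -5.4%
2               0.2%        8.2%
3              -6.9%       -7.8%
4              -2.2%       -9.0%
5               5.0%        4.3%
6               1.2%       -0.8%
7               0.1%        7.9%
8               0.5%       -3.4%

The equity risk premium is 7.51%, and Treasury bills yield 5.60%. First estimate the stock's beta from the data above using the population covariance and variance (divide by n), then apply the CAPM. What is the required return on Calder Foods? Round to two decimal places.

Mean R_i = (-6.1 + 0.2 − 6.9 − 2.2 + 5.0 + 1.2 + 0.1 + 0.5) / 8 = -1.0250%
Mean R_m = (-5.4 + 8.2 − 7.8 − 9.0 + 4.3 − 0.8 + 7.9 − 3.4) / 8 = -0.7500%
Σ(R_i − R̄_i)(R_m − R̄_m) = 121.6800  ⇒  Cov = 121.6800 / 8 = 15.2100
Σ(R_m − R̄_m)² = 326.8400  ⇒  Var(R_m) = 326.8400 / 8 = 40.8550
β = Cov / Var(R_m) = 15.2100 / 40.8550 = 0.3723
E(R) = R_f + β × MRP = 5.60% + 0.3723 × 7.51% = 8.40%

8.40%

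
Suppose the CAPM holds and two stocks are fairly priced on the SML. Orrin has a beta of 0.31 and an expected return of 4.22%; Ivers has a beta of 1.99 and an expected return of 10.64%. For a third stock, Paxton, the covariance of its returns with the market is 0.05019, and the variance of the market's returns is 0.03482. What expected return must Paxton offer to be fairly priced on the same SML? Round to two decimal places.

8.54%

MRP = (10.64% − 4.22%) / (1.99 − 0.31) = 3.8214%
R_f = 4.22% − 0.31 × 3.8214% = 3.0354%
β_Paxton = Cov / Var(R_m) = 0.05019 / 0.03482 = 1.4414
E(R_Paxton) = R_f + β × MRP = 3.0354% + 1.4414 × 3.8214% = 8.54%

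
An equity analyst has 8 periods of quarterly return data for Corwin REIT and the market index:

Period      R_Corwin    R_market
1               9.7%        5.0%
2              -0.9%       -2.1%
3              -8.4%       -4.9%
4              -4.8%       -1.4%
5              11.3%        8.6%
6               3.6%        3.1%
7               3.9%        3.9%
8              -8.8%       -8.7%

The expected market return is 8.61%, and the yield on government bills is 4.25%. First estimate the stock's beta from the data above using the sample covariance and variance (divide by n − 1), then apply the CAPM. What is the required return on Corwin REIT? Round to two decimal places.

Mean R_i = (9.7 − 0.9 − 8.4 − 4.8 + 11.3 + 3.6 + 3.9 − 8.8) / 8 = 0.7000%
Mean R_m = (5.0 − 2.1 − 4.9 − 1.4 + 8.6 + 3.1 + 3.9 − 8.7) / 8 = 0.4375%
Σ(R_i − R̄_i)(R_m − R̄_m) = 295.9300  ⇒  Cov = 295.9300 / 7 = 42.2757
Σ(R_m − R̄_m)² = 228.3188  ⇒  Var(R_m) = 228.3188 / 7 = 32.6170
β = Cov / Var(R_m) = 42.2757 / 32.6170 = 1.2961
MRP = 8.61% − 4.25% = 4.36%
E(R) = R_f + β × MRP = 4.25% + 1.2961 × 4.36% = 9.90%

9.90%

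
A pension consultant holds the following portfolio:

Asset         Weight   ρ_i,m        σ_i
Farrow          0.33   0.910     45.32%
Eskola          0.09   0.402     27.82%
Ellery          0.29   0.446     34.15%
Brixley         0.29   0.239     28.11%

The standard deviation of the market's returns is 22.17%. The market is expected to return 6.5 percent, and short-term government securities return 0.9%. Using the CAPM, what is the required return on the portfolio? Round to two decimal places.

β_Farrow = 0.910 × 45.32% / 22.17% = 1.8602
β_Eskola = 0.402 × 27.82% / 22.17% = 0.5044
β_Ellery = 0.446 × 34.15% / 22.17% = 0.6870
β_Brixley = 0.239 × 28.11% / 22.17% = 0.3030
β_P = Σ w_i β_i = 0.33×1.8602 + 0.09×0.5044 + 0.29×0.6870 + 0.29×0.3030 = 0.9464
MRP = 6.5% − 0.9% = 5.60%
E(R_P) = R_f + β_P × MRP = 0.9% + 0.9464 × 5.6% = 6.20%

6.20%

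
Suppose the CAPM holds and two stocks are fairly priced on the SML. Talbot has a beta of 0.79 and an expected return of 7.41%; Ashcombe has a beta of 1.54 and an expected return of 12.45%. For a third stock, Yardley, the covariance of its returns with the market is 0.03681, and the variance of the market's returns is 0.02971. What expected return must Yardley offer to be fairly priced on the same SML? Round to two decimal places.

10.43%

MRP = (12.45% − 7.41%) / (1.54 − 0.79) = 6.7200%
R_f = 7.41% − 0.79 × 6.7200% = 2.1012%
β_Yardley = Cov / Var(R_m) = 0.03681 / 0.02971 = 1.2390
E(R_Yardley) = R_f + β × MRP = 2.1012% + 1.2390 × 6.7200% = 10.43%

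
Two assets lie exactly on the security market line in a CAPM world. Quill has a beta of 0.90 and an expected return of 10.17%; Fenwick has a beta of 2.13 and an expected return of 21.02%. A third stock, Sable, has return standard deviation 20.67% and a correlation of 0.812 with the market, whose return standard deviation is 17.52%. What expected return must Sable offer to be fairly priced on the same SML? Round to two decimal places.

MRP = (21.02% − 10.17%) / (2.13 − 0.90) = 8.8211%
R_f = 10.17% − 0.90 × 8.8211% = 2.2310%
β_Sable = ρ·σ_i/σ_m = 0.812 × 20.67 / 17.52 = 0.9580
E(R_Sable) = R_f + β × MRP = 2.2310% + 0.9580 × 8.8211% = 10.68%

10.68%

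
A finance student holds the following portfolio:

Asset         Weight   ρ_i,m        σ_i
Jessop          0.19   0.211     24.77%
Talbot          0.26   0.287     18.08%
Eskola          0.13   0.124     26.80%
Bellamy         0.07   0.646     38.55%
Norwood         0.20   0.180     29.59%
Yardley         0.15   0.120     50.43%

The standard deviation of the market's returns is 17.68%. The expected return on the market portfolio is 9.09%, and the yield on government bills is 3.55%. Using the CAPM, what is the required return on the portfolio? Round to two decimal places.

β_Jessop = 0.211 × 24.77% / 17.68% = 0.2956
β_Talbot = 0.287 × 18.08% / 17.68% = 0.2935
β_Eskola = 0.124 × 26.80% / 17.68% = 0.1880
β_Bellamy = 0.646 × 38.55% / 17.68% = 1.4086
β_Norwood = 0.180 × 29.59% / 17.68% = 0.3013
β_Yardley = 0.120 × 50.43% / 17.68% = 0.3423
β_P = Σ w_i β_i = 0.19×0.2956 + 0.26×0.2935 + 0.13×0.1880 + 0.07×1.4086 + 0.20×0.3013 + 0.15×0.3423 = 0.3671
MRP = 9.09% − 3.55% = 5.54%
E(R_P) = R_f + β_P × MRP = 3.55% + 0.3671 × 5.54% = 5.58%

5.58%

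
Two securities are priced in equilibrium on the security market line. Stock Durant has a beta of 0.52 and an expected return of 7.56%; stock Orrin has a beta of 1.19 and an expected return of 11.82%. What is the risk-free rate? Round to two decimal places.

4.25%

Both satisfy E(R) = R_f + β·MRP, so the slope of the SML is
MRP = (11.82% − 7.56%) / (1.19 − 0.52) = 4.26% / 0.67 = 6.3582%
R_f = E(R_Durant) − β_Durant·MRP = 7.56% − 0.52 × 6.3582% = 4.2537%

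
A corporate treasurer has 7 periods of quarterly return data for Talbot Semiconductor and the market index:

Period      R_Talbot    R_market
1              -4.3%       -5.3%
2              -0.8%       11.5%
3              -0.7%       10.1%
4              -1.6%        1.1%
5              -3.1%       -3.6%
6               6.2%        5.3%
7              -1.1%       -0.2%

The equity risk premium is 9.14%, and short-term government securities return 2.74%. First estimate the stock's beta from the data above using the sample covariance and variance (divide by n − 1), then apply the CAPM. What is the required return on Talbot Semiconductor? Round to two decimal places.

Mean R_i = (-4.3 − 0.8 − 0.7 − 1.6 − 3.1 + 6.2 − 1.1) / 7 = -0.7714%
Mean R_m = (-5.3 + 11.5 + 10.1 + 1.1 − 3.6 + 5.3 − 0.2) / 7 = 2.7000%
Σ(R_i − R̄_i)(R_m − R̄_m) = 63.5800  ⇒  Cov = 63.5800 / 6 = 10.5967
Σ(R_m − R̄_m)² = 253.6200  ⇒  Var(R_m) = 253.6200 / 6 = 42.2700
β = Cov / Var(R_m) = 10.5967 / 42.2700 = 0.2507
E(R) = R_f + β × MRP = 2.74% + 0.2507 × 9.14% = 5.03%

5.03%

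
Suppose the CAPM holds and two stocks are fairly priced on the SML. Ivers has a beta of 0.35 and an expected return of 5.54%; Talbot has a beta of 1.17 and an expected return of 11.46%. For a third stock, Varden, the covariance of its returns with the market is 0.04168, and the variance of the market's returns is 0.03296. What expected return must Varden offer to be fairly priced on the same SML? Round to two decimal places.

12.14%

MRP = (11.46% − 5.54%) / (1.17 − 0.35) = 7.2195%
R_f = 5.54% − 0.35 × 7.2195% = 3.0132%
β_Varden = Cov / Var(R_m) = 0.04168 / 0.03296 = 1.2646
E(R_Varden) = R_f + β × MRP = 3.0132% + 1.2646 × 7.2195% = 12.14%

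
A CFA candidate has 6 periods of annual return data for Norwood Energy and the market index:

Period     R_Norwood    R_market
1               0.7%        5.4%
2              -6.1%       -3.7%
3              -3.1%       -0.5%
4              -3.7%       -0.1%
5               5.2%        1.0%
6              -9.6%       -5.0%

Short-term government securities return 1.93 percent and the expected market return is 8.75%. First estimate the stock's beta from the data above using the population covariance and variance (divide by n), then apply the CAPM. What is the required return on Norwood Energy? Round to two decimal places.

Mean R_i = (0.7 − 6.1 − 3.1 − 3.7 + 5.2 − 9.6) / 6 = -2.7667%
Mean R_m = (5.4 − 3.7 − 0.5 − 0.1 + 1.0 − 5.0) / 6 = -0.4833%
Σ(R_i − R̄_i)(R_m − R̄_m) = 73.4467  ⇒  Cov = 73.4467 / 6 = 12.2411
Σ(R_m − R̄_m)² = 67.7083  ⇒  Var(R_m) = 67.7083 / 6 = 11.2847
β = Cov / Var(R_m) = 12.2411 / 11.2847 = 1.0848
MRP = 8.75% − 1.93% = 6.82%
E(R) = R_f + β × MRP = 1.93% + 1.0848 × 6.82% = 9.33%

9.33%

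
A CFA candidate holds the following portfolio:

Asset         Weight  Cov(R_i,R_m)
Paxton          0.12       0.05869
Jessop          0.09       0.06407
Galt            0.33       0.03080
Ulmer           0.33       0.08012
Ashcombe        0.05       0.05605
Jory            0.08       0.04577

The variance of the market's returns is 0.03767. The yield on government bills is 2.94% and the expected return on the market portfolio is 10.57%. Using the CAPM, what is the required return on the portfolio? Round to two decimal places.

β_Paxton = 0.05869 / 0.03767 = 1.5580
β_Jessop = 0.06407 / 0.03767 = 1.7008
β_Galt = 0.03080 / 0.03767 = 0.8176
β_Ulmer = 0.08012 / 0.03767 = 2.1269
β_Ashcombe = 0.05605 / 0.03767 = 1.4879
β_Jory = 0.04577 / 0.03767 = 1.2150
β_P = Σ w_i β_i = 0.12×1.5580 + 0.09×1.7008 + 0.33×0.8176 + 0.33×2.1269 + 0.05×1.4879 + 0.08×1.2150 = 1.4833
MRP = 10.57% − 2.94% = 7.63%
E(R_P) = R_f + β_P × MRP = 2.94% + 1.4833 × 7.63% = 14.26%

14.26%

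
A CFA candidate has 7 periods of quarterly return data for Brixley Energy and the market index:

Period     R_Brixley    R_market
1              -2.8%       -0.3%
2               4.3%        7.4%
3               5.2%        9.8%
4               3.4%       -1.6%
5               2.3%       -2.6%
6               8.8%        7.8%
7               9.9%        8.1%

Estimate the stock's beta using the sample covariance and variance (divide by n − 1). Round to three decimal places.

Mean R_i = (-2.8 + 4.3 + 5.2 + 3.4 + 2.3 + 8.8 + 9.9) / 7 = 4.4429%
Mean R_m = (-0.3 + 7.4 + 9.8 − 1.6 − 2.6 + 7.8 + 8.1) / 7 = 4.0857%
Σ(R_i − R̄_i)(R_m − R̄_m) = 93.9643  ⇒  Cov = 93.9643 / 6 = 15.6607
Σ(R_m − R̄_m)² = 169.8086  ⇒  Var(R_m) = 169.8086 / 6 = 28.3014
β = Cov / Var(R_m) = 15.6607 / 28.3014 = 0.5534

0.553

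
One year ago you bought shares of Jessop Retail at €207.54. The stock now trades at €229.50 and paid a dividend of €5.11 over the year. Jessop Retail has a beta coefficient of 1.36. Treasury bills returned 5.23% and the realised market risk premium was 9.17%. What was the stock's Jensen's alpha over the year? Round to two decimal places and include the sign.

-4.66%

Realised HPR = (P1 + D1 − P0) / P0 = (229.50 + 5.11 − 207.54) / 207.54 = 27.07 / 207.54 = 13.0433%
CAPM required = R_f + β·MRP = 5.23% + 1.36 × 9.17% = 17.7012%
α = realised − required = 13.0433% − 17.7012% = -4.66%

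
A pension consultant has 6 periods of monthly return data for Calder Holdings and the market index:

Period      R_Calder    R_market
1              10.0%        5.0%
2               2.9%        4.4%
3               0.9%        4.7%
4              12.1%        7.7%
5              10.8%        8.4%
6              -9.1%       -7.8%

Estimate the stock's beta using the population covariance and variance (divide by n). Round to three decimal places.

1.261

Mean R_i = (10.0 + 2.9 + 0.9 + 12.1 + 10.8 − 9.1) / 6 = 4.6000%
Mean R_m = (5.0 + 4.4 + 4.7 + 7.7 + 8.4 − 7.8) / 6 = 3.7333%
Σ(R_i − R̄_i)(R_m − R̄_m) = 218.8200  ⇒  Cov = 218.8200 / 6 = 36.4700
Σ(R_m − R̄_m)² = 173.5133  ⇒  Var(R_m) = 173.5133 / 6 = 28.9189
β = Cov / Var(R_m) = 36.4700 / 28.9189 = 1.2611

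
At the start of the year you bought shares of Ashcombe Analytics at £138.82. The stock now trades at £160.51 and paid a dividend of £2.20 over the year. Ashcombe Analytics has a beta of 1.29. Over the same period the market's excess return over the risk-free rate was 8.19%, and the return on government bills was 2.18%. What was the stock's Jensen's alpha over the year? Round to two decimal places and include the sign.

+4.46%

Realised HPR = (P1 + D1 − P0) / P0 = (160.51 + 2.20 − 138.82) / 138.82 = 23.89 / 138.82 = 17.2093%
CAPM required = R_f + β·MRP = 2.18% + 1.29 × 8.19% = 12.7451%
α = realised − required = 17.2093% − 12.7451% = +4.46%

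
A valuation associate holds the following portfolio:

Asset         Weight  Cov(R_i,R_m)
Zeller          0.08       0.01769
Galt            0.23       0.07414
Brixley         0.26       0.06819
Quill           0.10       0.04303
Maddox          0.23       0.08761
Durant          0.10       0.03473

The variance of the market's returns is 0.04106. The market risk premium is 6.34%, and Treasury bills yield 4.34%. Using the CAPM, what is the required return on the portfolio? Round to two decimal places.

14.24%

β_Zeller = 0.01769 / 0.04106 = 0.4308
β_Galt = 0.07414 / 0.04106 = 1.8057
β_Brixley = 0.06819 / 0.04106 = 1.6607
β_Quill = 0.04303 / 0.04106 = 1.0480
β_Maddox = 0.08761 / 0.04106 = 2.1337
β_Durant = 0.03473 / 0.04106 = 0.8458
β_P = Σ w_i β_i = 0.08×0.4308 + 0.23×1.8057 + 0.26×1.6607 + 0.10×1.0480 + 0.23×2.1337 + 0.10×0.8458 = 1.5617
E(R_P) = R_f + β_P × MRP = 4.34% + 1.5617 × 6.34% = 14.24%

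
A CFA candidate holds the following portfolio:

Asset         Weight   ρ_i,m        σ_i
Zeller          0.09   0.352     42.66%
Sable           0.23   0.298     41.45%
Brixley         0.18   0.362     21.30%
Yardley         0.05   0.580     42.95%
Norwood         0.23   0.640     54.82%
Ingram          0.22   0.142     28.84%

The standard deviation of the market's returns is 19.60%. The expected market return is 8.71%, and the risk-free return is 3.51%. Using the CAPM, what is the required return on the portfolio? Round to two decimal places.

7.70%

β_Zeller = 0.352 × 42.66% / 19.60% = 0.7661
β_Sable = 0.298 × 41.45% / 19.60% = 0.6302
β_Brixley = 0.362 × 21.30% / 19.60% = 0.3934
β_Yardley = 0.580 × 42.95% / 19.60% = 1.2710
β_Norwood = 0.640 × 54.82% / 19.60% = 1.7900
β_Ingram = 0.142 × 28.84% / 19.60% = 0.2089
β_P = Σ w_i β_i = 0.09×0.7661 + 0.23×0.6302 + 0.18×0.3934 + 0.05×1.2710 + 0.23×1.7900 + 0.22×0.2089 = 0.8059
MRP = 8.71% − 3.51% = 5.20%
E(R_P) = R_f + β_P × MRP = 3.51% + 0.8059 × 5.20% = 7.70%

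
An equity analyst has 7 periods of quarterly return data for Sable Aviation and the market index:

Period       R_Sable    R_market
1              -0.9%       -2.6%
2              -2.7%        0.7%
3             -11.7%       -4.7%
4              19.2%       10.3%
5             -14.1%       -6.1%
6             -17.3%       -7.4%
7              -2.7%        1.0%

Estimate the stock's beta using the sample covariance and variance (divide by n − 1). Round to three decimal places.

Mean R_i = (-0.9 − 2.7 − 11.7 + 19.2 − 14.1 − 17.3 − 2.7) / 7 = -4.3143%
Mean R_m = (-2.6 + 0.7 − 4.7 + 10.3 − 6.1 − 7.4 + 1.0) / 7 = -1.2571%
Σ(R_i − R̄_i)(R_m − R̄_m) = 426.5643  ⇒  Cov = 426.5643 / 6 = 71.0941
Σ(R_m − R̄_m)² = 217.3371  ⇒  Var(R_m) = 217.3371 / 6 = 36.2229
β = Cov / Var(R_m) = 71.0941 / 36.2229 = 1.9627

1.963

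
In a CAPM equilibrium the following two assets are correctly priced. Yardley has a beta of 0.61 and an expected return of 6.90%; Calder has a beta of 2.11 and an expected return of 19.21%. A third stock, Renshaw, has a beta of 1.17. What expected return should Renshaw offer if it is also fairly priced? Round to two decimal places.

MRP (SML slope) = (19.21% − 6.90%) / (2.11 − 0.61) = 12.31% / 1.50 = 8.2067%
R_f (intercept) = 6.90% − 0.61 × 8.2067% = 1.8939%
E(R_Renshaw) = R_f + β × MRP = 1.8939% + 1.17 × 8.2067% = 11.50%

11.50%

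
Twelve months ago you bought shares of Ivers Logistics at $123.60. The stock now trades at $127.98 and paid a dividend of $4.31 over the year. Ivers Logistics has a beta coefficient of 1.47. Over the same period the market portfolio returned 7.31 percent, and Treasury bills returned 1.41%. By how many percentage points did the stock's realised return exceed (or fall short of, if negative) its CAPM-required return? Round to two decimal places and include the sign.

-3.05%

Realised HPR = (P1 + D1 − P0) / P0 = (127.98 + 4.31 − 123.60) / 123.60 = 8.69 / 123.60 = 7.0307%
MRP = 7.31% − 1.41% = 5.90%
CAPM required = R_f + β·MRP = 1.41% + 1.47 × 5.90% = 10.0830%
α = realised − required = 7.0307% − 10.0830% = -3.05%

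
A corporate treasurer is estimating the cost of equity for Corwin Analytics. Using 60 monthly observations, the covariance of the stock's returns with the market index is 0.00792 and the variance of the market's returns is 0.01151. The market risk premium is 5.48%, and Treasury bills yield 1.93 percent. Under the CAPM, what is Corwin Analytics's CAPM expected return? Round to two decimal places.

β = Cov(R_i, R_m) / Var(R_m) = 0.00792 / 0.01151 = 0.6881
E(R) = R_f + β × MRP = 1.93% + 0.6881 × 5.48% = 5.70%

5.70%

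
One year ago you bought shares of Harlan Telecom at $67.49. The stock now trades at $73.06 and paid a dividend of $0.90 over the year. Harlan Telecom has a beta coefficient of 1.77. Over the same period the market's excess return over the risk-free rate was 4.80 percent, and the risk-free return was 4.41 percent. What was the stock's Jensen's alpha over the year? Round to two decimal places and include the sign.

-3.32%

Realised HPR = (P1 + D1 − P0) / P0 = (73.06 + 0.90 − 67.49) / 67.49 = 6.47 / 67.49 = 9.5866%
CAPM required = R_f + β·MRP = 4.41% + 1.77 × 4.80% = 12.9060%
α = realised − required = 9.5866% − 12.9060% = -3.32%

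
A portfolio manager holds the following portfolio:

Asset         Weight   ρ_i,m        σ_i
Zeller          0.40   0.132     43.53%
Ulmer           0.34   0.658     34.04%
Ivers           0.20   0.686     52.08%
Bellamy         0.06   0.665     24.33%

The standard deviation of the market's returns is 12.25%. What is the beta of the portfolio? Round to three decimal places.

β_Zeller = 0.132 × 43.53% / 12.25% = 0.4691
β_Ulmer = 0.658 × 34.04% / 12.25% = 1.8284
β_Ivers = 0.686 × 52.08% / 12.25% = 2.9165
β_Bellamy = 0.665 × 24.33% / 12.25% = 1.3208
β_P = Σ w_i β_i = 0.40×0.4691 + 0.34×1.8284 + 0.20×2.9165 + 0.06×1.3208 = 1.4718

1.472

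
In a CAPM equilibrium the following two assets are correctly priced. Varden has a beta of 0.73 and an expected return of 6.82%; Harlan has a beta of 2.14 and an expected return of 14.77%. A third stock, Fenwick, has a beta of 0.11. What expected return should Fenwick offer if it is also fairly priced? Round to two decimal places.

MRP (SML slope) = (14.77% − 6.82%) / (2.14 − 0.73) = 7.95% / 1.41 = 5.6383%
R_f (intercept) = 6.82% − 0.73 × 5.6383% = 2.7040%
E(R_Fenwick) = R_f + β × MRP = 2.7040% + 0.11 × 5.6383% = 3.32%

3.32%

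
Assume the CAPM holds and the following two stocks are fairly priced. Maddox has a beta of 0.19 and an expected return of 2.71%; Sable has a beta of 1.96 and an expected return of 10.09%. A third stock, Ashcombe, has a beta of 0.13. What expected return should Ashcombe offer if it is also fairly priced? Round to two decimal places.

2.46%

MRP (SML slope) = (10.09% − 2.71%) / (1.96 − 0.19) = 7.38% / 1.77 = 4.1695%
R_f (intercept) = 2.71% − 0.19 × 4.1695% = 1.9178%
E(R_Ashcombe) = R_f + β × MRP = 1.9178% + 0.13 × 4.1695% = 2.46%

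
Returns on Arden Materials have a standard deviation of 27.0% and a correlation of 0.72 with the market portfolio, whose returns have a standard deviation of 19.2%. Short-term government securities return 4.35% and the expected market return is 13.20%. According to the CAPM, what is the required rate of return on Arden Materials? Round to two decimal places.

13.31%

β = ρ × σ_i / σ_m = 0.72 × 27.0% / 19.2% = 1.0125
MRP = 13.20% − 4.35% = 8.85%
E(R) = 4.35% + 1.0125 × 8.85% = 13.31%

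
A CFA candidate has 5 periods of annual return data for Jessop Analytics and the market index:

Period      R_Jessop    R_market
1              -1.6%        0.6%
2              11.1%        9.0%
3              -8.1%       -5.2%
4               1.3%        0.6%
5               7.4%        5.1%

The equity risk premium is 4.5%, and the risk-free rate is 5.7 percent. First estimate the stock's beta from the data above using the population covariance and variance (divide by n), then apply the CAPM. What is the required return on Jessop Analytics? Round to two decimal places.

11.96%

Mean R_i = (-1.6 + 11.1 − 8.1 + 1.3 + 7.4) / 5 = 2.0200%
Mean R_m = (0.6 + 9.0 − 5.2 + 0.6 + 5.1) / 5 = 2.0200%
Σ(R_i − R̄_i)(R_m − R̄_m) = 159.1780  ⇒  Cov = 159.1780 / 5 = 31.8356
Σ(R_m − R̄_m)² = 114.3680  ⇒  Var(R_m) = 114.3680 / 5 = 22.8736
β = Cov / Var(R_m) = 31.8356 / 22.8736 = 1.3918
E(R) = R_f + β × MRP = 5.7% + 1.3918 × 4.5% = 11.96%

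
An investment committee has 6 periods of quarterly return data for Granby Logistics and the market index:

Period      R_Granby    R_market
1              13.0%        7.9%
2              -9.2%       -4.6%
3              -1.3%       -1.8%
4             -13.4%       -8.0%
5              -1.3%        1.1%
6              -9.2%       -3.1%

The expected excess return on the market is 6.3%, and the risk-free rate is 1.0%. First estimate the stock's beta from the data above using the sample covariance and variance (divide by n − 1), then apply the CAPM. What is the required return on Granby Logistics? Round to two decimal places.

Mean R_i = (13.0 − 9.2 − 1.3 − 13.4 − 1.3 − 9.2) / 6 = -3.5667%
Mean R_m = (7.9 − 4.6 − 1.8 − 8.0 + 1.1 − 3.1) / 6 = -1.4167%
Σ(R_i − R̄_i)(R_m − R̄_m) = 251.3333  ⇒  Cov = 251.3333 / 5 = 50.2667
Σ(R_m − R̄_m)² = 149.5883  ⇒  Var(R_m) = 149.5883 / 5 = 29.9177
β = Cov / Var(R_m) = 50.2667 / 29.9177 = 1.6802
E(R) = R_f + β × MRP = 1.0% + 1.6802 × 6.3% = 11.59%

11.59%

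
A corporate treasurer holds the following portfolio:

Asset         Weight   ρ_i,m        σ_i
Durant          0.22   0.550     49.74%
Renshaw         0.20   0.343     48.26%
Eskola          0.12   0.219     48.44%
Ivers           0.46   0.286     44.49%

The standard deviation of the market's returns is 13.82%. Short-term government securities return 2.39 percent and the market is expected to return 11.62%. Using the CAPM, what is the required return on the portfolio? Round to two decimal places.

13.38%

β_Durant = 0.550 × 49.74% / 13.82% = 1.9795
β_Renshaw = 0.343 × 48.26% / 13.82% = 1.1978
β_Eskola = 0.219 × 48.44% / 13.82% = 0.7676
β_Ivers = 0.286 × 44.49% / 13.82% = 0.9207
β_P = Σ w_i β_i = 0.22×1.9795 + 0.20×1.1978 + 0.12×0.7676 + 0.46×0.9207 = 1.1907
MRP = 11.62% − 2.39% = 9.23%
E(R_P) = R_f + β_P × MRP = 2.39% + 1.1907 × 9.23% = 13.38%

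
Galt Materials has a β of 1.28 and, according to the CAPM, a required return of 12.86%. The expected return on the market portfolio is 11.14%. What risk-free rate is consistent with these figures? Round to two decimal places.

5.00%

E(R) = R_f + β(E(R_m) − R_f) = R_f(1 − β) + β·E(R_m)
12.86% = R_f × (1 − 1.28) + 1.28 × 11.14%
12.86% = R_f × -0.28 + 14.2592%
R_f = (12.86% − 14.2592%) / -0.28 = 5.00%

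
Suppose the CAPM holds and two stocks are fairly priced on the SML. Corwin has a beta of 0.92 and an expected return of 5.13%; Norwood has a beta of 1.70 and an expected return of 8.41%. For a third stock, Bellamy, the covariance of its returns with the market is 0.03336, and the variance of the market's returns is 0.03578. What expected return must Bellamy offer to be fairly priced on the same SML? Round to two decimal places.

MRP = (8.41% − 5.13%) / (1.70 − 0.92) = 4.2051%
R_f = 5.13% − 0.92 × 4.2051% = 1.2613%
β_Bellamy = Cov / Var(R_m) = 0.03336 / 0.03578 = 0.9324
E(R_Bellamy) = R_f + β × MRP = 1.2613% + 0.9324 × 4.2051% = 5.18%

5.18%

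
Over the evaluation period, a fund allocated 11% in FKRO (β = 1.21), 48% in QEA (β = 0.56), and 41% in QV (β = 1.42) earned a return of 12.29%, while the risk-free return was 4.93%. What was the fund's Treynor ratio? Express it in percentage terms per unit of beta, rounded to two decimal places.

β_P = 0.11×1.21 + 0.48×0.56 + 0.41×1.42 = 0.9841
Treynor = (R_P − R_f) / β_P = (12.29% − 4.93%) / 0.9841 = 7.36% / 0.9841 = 7.48%

7.48%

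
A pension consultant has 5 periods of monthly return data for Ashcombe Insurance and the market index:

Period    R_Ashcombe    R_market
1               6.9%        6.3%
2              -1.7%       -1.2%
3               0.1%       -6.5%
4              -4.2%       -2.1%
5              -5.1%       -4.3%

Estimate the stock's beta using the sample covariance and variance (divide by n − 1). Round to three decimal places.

0.737

Mean R_i = (6.9 − 1.7 + 0.1 − 4.2 − 5.1) / 5 = -0.8000%
Mean R_m = (6.3 − 1.2 − 6.5 − 2.1 − 4.3) / 5 = -1.5600%
Σ(R_i − R̄_i)(R_m − R̄_m) = 69.3700  ⇒  Cov = 69.3700 / 4 = 17.3425
Σ(R_m − R̄_m)² = 94.1120  ⇒  Var(R_m) = 94.1120 / 4 = 23.5280
β = Cov / Var(R_m) = 17.3425 / 23.5280 = 0.7371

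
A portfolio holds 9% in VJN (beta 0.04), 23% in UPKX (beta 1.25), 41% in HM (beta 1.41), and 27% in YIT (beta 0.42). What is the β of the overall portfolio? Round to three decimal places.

0.983

β_P = Σ w_i β_i = 0.09×0.04 + 0.23×1.25 + 0.41×1.41 + 0.27×0.42 = 0.9826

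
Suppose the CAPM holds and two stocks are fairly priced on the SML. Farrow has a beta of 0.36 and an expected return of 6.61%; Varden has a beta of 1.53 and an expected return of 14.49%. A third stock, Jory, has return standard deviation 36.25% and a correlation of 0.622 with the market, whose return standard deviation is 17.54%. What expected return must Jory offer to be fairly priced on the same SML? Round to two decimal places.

MRP = (14.49% − 6.61%) / (1.53 − 0.36) = 6.7350%
R_f = 6.61% − 0.36 × 6.7350% = 4.1854%
β_Jory = ρ·σ_i/σ_m = 0.622 × 36.25 / 17.54 = 1.2855
E(R_Jory) = R_f + β × MRP = 4.1854% + 1.2855 × 6.7350% = 12.84%

12.84%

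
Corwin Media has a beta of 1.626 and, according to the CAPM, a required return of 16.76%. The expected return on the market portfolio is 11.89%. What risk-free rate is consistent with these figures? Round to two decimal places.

E(R) = R_f + β(E(R_m) − R_f) = R_f(1 − β) + β·E(R_m)
16.76% = R_f × (1 − 1.626) + 1.626 × 11.89%
16.76% = R_f × -0.626 + 19.33314%
R_f = (16.76% − 19.33314%) / -0.626 = 4.11%

4.11%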